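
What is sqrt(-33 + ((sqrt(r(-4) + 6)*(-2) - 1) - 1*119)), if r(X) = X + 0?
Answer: sqrt(-153 - 2*sqrt(2)) ≈ 12.483*I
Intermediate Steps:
r(X) = X
sqrt(-33 + ((sqrt(r(-4) + 6)*(-2) - 1) - 1*119)) = sqrt(-33 + ((sqrt(-4 + 6)*(-2) - 1) - 1*119)) = sqrt(-33 + ((sqrt(2)*(-2) - 1) - 119)) = sqrt(-33 + ((-2*sqrt(2) - 1) - 119)) = sqrt(-33 + ((-1 - 2*sqrt(2)) - 119)) = sqrt(-33 + (-120 - 2*sqrt(2))) = sqrt(-153 - 2*sqrt(2))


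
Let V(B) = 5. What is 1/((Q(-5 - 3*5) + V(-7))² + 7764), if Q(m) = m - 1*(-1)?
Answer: 1/7960 ≈ 0.00012563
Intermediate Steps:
Q(m) = 1 + m (Q(m) = m + 1 = 1 + m)
1/((Q(-5 - 3*5) + V(-7))² + 7764) = 1/(((1 + (-5 - 3*5)) + 5)² + 7764) = 1/(((1 + (-5 - 15)) + 5)² + 7764) = 1/(((1 - 20) + 5)² + 7764) = 1/((-19 + 5)² + 7764) = 1/((-14)² + 7764) = 1/(196 + 7764) = 1/7960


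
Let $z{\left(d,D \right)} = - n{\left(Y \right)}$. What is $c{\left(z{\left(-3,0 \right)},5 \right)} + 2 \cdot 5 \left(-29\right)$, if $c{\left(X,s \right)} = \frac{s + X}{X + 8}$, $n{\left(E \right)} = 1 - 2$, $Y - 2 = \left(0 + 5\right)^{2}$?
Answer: $- \frac{868}{3} \approx -289.33$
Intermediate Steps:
$Y = 27$ ($Y = 2 + \left(0 + 5\right)^{2} = 2 + 5^{2} = 2 + 25 = 27$)
$n{\left(E \right)} = -1$
$z{\left(d,D \right)} = 1$ ($z{\left(d,D \right)} = \left(-1\right) \left(-1\right) = 1$)
$c{\left(X,s \right)} = \frac{X + s}{8 + X}$
$c{\left(z{\left(-3,0 \right)},5 \right)} + 2 \cdot 5 \left(-29\right) = \frac{1 + 5}{8 + 1} + 2 \cdot 5 \left(-29\right) = \frac{1}{9} \cdot 6 + 10 \left(-29\right) = \frac{1}{9} \cdot 6 - 290 = \frac{2}{3} - 290 = - \frac{868}{3}$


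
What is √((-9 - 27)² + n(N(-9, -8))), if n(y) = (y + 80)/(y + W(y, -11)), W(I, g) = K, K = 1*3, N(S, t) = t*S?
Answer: 2*√73014/15 ≈ 36.028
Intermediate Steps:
N(S, t) = S*t
K = 3
W(I, g) = 3
n(y) = (80 + y)/(3 + y) (n(y) = (y + 80)/(y + 3) = (80 + y)/(3 + y))
√((-9 - 27)² + n(N(-9, -8))) = √((-9 - 27)² + (80 - 9*(-8))/(3 - 9*(-8))) = √((-36)² + (80 + 72)/(3 + 72)) = √(1296 + 152/75) = √(97352/75) = 2*√73014/15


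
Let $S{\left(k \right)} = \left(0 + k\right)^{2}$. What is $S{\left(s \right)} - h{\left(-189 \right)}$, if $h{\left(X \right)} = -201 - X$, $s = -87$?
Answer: $7581$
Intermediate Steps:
$S{\left(k \right)} = k^{2}$
$S{\left(s \right)} - h{\left(-189 \right)} = \left(-87\right)^{2} - \left(-201 - -189\right) = 7569 - \left(-201 + 189\right) = 7569 - -12 = 7569 + 12 = 7581$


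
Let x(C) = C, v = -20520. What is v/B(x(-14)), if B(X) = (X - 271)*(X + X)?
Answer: -18/7 ≈ -2.5714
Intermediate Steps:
B(X) = 2*X*(-271 + X) (B(X) = (-271 + X)*(2*X) = 2*X*(-271 + X))
v/B(x(-14)) = -20520*(-1/(28*(-271 - 14))) = -20520/(2*(-14)*(-285)) = -20520/7980 = -20520*1/7980 = -18/7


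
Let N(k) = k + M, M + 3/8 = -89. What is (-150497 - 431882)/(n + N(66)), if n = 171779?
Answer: -4659032/1374045 ≈ -3.3907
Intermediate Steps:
M = -715/8 (M = -3/8 - 89 = -715/8 ≈ -89.375)
N(k) = -715/8 + k (N(k) = k - 715/8 = -715/8 + k)
(-150497 - 431882)/(n + N(66)) = (-150497 - 431882)/(171779 + (-715/8 + 66)) = -582379/(171779 - 187/8) = -582379/1374045/8 = -582379*8/1374045 = -4659032/1374045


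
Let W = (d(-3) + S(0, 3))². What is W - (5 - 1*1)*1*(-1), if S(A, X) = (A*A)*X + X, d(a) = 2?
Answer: 29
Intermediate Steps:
S(A, X) = X + X*A² (S(A, X) = A²*X + X = X*A² + X = X + X*A²)
W = 25 (W = (2 + 3*(1 + 0²))² = (2 + 3*(1 + 0))² = (2 + 3*1)² = (2 + 3)² = 5² = 25)
W - (5 - 1*1)*1*(-1) = 25 - (5 - 1*1)*1*(-1) = 25 - (5 - 1)*1*(-1) = 25 - 4*1*(-1) = 25 - 4*(-1) = 25 - 1*(-4) = 25 + 4 = 29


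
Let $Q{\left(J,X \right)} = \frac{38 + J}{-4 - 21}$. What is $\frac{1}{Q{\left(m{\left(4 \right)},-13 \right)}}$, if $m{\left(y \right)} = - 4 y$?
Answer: $- \frac{25}{22} \approx -1.1364$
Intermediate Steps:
$Q{\left(J,X \right)} = - \frac{38}{25} - \frac{J}{25}$ ($Q{\left(J,X \right)} = \frac{38 + J}{-25} = \left(38 + J\right) \left(- \frac{1}{25}\right) = - \frac{38}{25} - \frac{J}{25}$)
$\frac{1}{Q{\left(m{\left(4 \right)},-13 \right)}} = \frac{1}{- \frac{38}{25} - \frac{\left(-4\right) 4}{25}} = \frac{1}{- \frac{38}{25} - - \frac{16}{25}} = \frac{1}{- \frac{38}{25} + \frac{16}{25}} = \frac{1}{- \frac{22}{25}} = - \frac{25}{22}$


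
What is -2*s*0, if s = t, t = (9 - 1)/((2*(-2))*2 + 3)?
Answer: 0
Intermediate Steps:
t = -8/5 (t = 8/(-4*2 + 3) = 8/(-8 + 3) = 8/(-5) = 8*(-⅕) = -8/5 ≈ -1.6000)
s = -8/5 ≈ -1.6000
-2*s*0 = -2*(-8/5)*0 = (16/5)*0 = 0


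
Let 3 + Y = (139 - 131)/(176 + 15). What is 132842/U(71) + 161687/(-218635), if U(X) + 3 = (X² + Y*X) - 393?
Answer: 541042511401/18520133580 ≈ 29.214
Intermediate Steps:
Y = -565/191 (Y = -3 + (139 - 131)/(176 + 15) = -3 + 8/191 = -565/191 ≈ -2.9581)
U(X) = -396 + X² - 565*X/191 (U(X) = -3 + ((X² - 565*X/191) - 393) = -3 + (-393 + X² - 565*X/191) = -396 + X² - 565*X/191)
132842/U(71) + 161687/(-218635) = 132842/(-396 + 71² - 565/191*71) + 161687/(-218635) = 132842/(-396 + 5041 - 40115/191) + 161687*(-1/218635) = 132842/(847080/191) - 161687/218635 = 132842*(191/847080) - 161687/218635 = 12686411/423540 - 161687/218635 = 541042511401/18520133580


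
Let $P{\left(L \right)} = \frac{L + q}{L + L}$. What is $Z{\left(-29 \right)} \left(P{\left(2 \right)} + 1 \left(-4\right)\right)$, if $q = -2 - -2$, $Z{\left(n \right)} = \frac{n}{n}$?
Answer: $- \frac{7}{2} \approx -3.5$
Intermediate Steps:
$Z{\left(n \right)} = 1$
$q = 0$ ($q = -2 + 2 = 0$)
$P{\left(L \right)} = \frac{1}{2}$ ($P{\left(L \right)} = \frac{L + 0}{L + L} = \frac{L}{2 L} = L \frac{1}{2 L} = \frac{1}{2}$)
$Z{\left(-29 \right)} \left(P{\left(2 \right)} + 1 \left(-4\right)\right) = 1 \left(\frac{1}{2} + 1 \left(-4\right)\right) = 1 \left(\frac{1}{2} - 4\right) = 1 \left(- \frac{7}{2}\right) = - \frac{7}{2}$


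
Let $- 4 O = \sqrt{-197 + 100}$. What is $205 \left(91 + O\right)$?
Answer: $18655 - \frac{205 i \sqrt{97}}{4} \approx 18655.0 - 504.75 i$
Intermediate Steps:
$O = - \frac{i \sqrt{97}}{4}$ ($O = - \frac{\sqrt{-197 + 100}}{4} = - \frac{\sqrt{-97}}{4} = - \frac{i \sqrt{97}}{4} \approx - 2.4622 i$)
$205 \left(91 + O\right) = 205 \left(91 - \frac{i \sqrt{97}}{4}\right) = 18655 - \frac{205 i \sqrt{97}}{4}$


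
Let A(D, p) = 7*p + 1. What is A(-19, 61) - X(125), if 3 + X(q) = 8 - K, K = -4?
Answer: 419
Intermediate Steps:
A(D, p) = 1 + 7*p
X(q) = 9 (X(q) = -3 + (8 - 1*(-4)) = -3 + (8 + 4) = -3 + 12 = 9)
A(-19, 61) - X(125) = (1 + 7*61) - 1*9 = (1 + 427) - 9 = 428 - 9 = 419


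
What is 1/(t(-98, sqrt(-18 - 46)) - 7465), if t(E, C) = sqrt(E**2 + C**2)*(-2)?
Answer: -1493/11137613 + 12*sqrt(265)/55688065 ≈ -0.00013054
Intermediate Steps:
t(E, C) = -2*sqrt(C**2 + E**2) (t(E, C) = sqrt(C**2 + E**2)*(-2) = -2*sqrt(C**2 + E**2))
1/(t(-98, sqrt(-18 - 46)) - 7465) = 1/(-2*sqrt((sqrt(-18 - 46))**2 + (-98)**2) - 7465) = 1/(-2*sqrt((sqrt(-64))**2 + 9604) - 7465) = 1/(-2*sqrt((8*I)**2 + 9604) - 7465) = 1/(-2*sqrt(-64 + 9604) - 7465) = 1/(-12*sqrt(265) - 7465) = 1/(-7465 - 12*sqrt(265))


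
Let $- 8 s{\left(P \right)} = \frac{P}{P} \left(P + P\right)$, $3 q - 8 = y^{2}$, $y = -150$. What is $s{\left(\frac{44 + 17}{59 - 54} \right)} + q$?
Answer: $\frac{449977}{60} \approx 7499.6$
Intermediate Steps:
$q = \frac{22508}{3}$ ($q = \frac{8}{3} + \frac{\left(-150\right)^{2}}{3} = \frac{8}{3} + \frac{1}{3} \cdot 22500 = \frac{8}{3} + 7500 = \frac{22508}{3} \approx 7502.7$)
$s{\left(P \right)} = - \frac{P}{4}$ ($s{\left(P \right)} = - \frac{\frac{P}{P} \left(P + P\right)}{8} = - \frac{1 \cdot 2 P}{8} = - \frac{2 P}{8} = - \frac{P}{4}$)
$s{\left(\frac{44 + 17}{59 - 54} \right)} + q = - \frac{\left(44 + 17\right) \frac{1}{59 - 54}}{4} + \frac{22508}{3} = - \frac{61 \cdot \frac{1}{5}}{4} + \frac{22508}{3} = \left(- \frac{1}{4}\right) \frac{61}{5} + \frac{22508}{3} = - \frac{61}{20} + \frac{22508}{3} = \frac{449977}{60}$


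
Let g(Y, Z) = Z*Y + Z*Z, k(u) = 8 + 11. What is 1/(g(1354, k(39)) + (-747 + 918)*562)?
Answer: 1/122189 ≈ 8.1840e-6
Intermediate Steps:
k(u) = 19
g(Y, Z) = Z**2 + Y*Z (g(Y, Z) = Y*Z + Z**2 = Z**2 + Y*Z)
1/(g(1354, k(39)) + (-747 + 918)*562) = 1/(19*(1354 + 19) + (-747 + 918)*562) = 1/(19*1373 + 171*562) = 1/(26087 + 96102) = 1/122189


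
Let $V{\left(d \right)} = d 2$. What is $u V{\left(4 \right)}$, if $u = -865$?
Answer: $-6920$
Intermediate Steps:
$V{\left(d \right)} = 2 d$
$u V{\left(4 \right)} = - 865 \cdot 2 \cdot 4 = \left(-865\right) 8 = -6920$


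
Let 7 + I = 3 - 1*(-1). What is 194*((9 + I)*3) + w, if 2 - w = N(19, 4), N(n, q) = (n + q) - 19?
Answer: 3490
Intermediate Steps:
I = -3 (I = -7 + (3 - 1*(-1)) = -7 + (3 + 1) = -7 + 4 = -3)
N(n, q) = -19 + n + q
w = -2 (w = 2 - (-19 + 19 + 4) = 2 - 1*4 = 2 - 4 = -2)
194*((9 + I)*3) + w = 194*((9 - 3)*3) - 2 = 194*(6*3) - 2 = 194*18 - 2 = 3492 - 2 = 3490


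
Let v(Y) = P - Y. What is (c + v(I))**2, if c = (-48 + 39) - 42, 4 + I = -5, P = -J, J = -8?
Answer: 1156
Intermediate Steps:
P = 8 (P = -1*(-8) = 8)
I = -9 (I = -4 - 5 = -9)
v(Y) = 8 - Y
c = -51 (c = -9 - 42 = -51)
(c + v(I))**2 = (-51 + (8 - 1*(-9)))**2 = (-51 + (8 + 9))**2 = (-51 + 17)**2 = (-34)**2 = 1156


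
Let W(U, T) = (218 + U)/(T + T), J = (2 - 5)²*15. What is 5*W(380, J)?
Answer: 299/27 ≈ 11.074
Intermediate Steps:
J = 135 (J = (-3)²*15 = 9*15 = 135)
W(U, T) = (218 + U)/(2*T) (W(U, T) = (218 + U)/((2*T)) = (218 + U)*(1/(2*T)) = (218 + U)/(2*T))
5*W(380, J) = 5*((½)*(218 + 380)/135) = 5*((½)*(1/135)*598) = 5*(299/135) = 299/27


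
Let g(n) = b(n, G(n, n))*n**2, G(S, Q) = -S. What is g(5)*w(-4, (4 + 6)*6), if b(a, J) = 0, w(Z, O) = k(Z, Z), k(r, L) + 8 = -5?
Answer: 0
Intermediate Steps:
k(r, L) = -13 (k(r, L) = -8 - 5 = -13)
w(Z, O) = -13
g(n) = 0 (g(n) = 0*n**2 = 0)
g(5)*w(-4, (4 + 6)*6) = 0*(-13) = 0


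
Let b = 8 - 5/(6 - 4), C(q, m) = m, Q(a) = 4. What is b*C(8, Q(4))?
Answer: 22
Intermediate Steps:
b = 11/2 (b = 8 - 5/2 = 11/2 ≈ 5.5000)
b*C(8, Q(4)) = (11/2)*4 = 22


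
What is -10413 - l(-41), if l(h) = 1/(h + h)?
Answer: -853865/82 ≈ -10413.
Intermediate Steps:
l(h) = 1/(2*h)
-10413 - l(-41) = -10413 - 1/(2*(-41)) = -10413 - (-1)/(2*41) = -10413 - 1*(-1/82) = -10413 + 1/82 = -853865/82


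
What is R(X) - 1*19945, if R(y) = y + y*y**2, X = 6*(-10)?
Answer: -236005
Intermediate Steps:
X = -60
R(y) = y + y**3
R(X) - 1*19945 = (-60 + (-60)**3) - 1*19945 = (-60 - 216000) - 19945 = -216060 - 19945 = -236005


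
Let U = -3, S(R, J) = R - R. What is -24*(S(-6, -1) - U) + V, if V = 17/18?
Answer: -1279/18 ≈ -71.056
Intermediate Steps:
V = 17/18 (V = 17*(1/18) = 17/18 ≈ 0.94444)
S(R, J) = 0
-24*(S(-6, -1) - U) + V = -24*(0 - 1*(-3)) + 17/18 = -24*(0 + 3) + 17/18 = -24*3 + 17/18 = -72 + 17/18 = -1279/18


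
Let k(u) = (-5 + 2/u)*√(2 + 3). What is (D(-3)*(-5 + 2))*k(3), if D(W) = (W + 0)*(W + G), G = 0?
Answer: 117*√5 ≈ 261.62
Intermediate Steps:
D(W) = W² (D(W) = (W + 0)*(W + 0) = W*W = W²)
k(u) = √5*(-5 + 2/u) (k(u) = (-5 + 2/u)*√5 = √5*(-5 + 2/u))
(D(-3)*(-5 + 2))*k(3) = ((-3)²*(-5 + 2))*(√5*(2 - 5*3)/3) = (9*(-3))*(√5*(⅓)*(2 - 15)) = -27*√5*(-13)/3 = -(-117)*√5 = 117*√5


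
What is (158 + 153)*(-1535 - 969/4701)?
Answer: -748162748/1567 ≈ -4.7745e+5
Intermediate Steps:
(158 + 153)*(-1535 - 969/4701) = 311*(-1535 - 969*1/4701) = 311*(-1535 - 323/1567) = 311*(-2405668/1567) = -748162748/1567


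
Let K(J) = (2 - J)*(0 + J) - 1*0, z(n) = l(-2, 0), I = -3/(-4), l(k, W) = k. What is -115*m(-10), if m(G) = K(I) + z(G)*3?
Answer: 9315/16 ≈ 582.19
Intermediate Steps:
I = ¾ (I = -3*(-¼) = ¾ ≈ 0.75000)
z(n) = -2
K(J) = J*(2 - J) (K(J) = (2 - J)*J + 0 = J*(2 - J) + 0 = J*(2 - J))
m(G) = -81/16 (m(G) = 3*(2 - 1*¾)/4 - 2*3 = 3*(2 - ¾)/4 - 6 = (¾)*(5/4) - 6 = 15/16 - 6 = -81/16)
-115*m(-10) = -115*(-81/16) = 9315/16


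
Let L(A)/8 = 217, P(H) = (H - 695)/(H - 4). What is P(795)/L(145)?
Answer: 25/343294 ≈ 7.2824e-5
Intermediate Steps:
P(H) = (-695 + H)/(-4 + H)
L(A) = 1736 (L(A) = 8*217 = 1736)
P(795)/L(145) = ((-695 + 795)/(-4 + 795))/1736 = (100/791)*(1/1736) = 25/343294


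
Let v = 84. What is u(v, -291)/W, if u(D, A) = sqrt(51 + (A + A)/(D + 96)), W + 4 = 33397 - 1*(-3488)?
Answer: sqrt(42990)/1106430 ≈ 0.00018740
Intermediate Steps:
W = 36881 (W = -4 + (33397 - 1*(-3488)) = -4 + (33397 + 3488) = -4 + 36885 = 36881)
u(D, A) = sqrt(51 + 2*A/(96 + D)) (u(D, A) = sqrt(51 + (2*A)/(96 + D)) = sqrt(51 + 2*A/(96 + D)))
u(v, -291)/W = sqrt((4896 + 2*(-291) + 51*84)/(96 + 84))/36881 = sqrt((4896 - 582 + 4284)/180)*(1/36881) = sqrt((1/180)*8598)*(1/36881) = sqrt(1433/30)*(1/36881) = (sqrt(42990)/30)*(1/36881) = sqrt(42990)/1106430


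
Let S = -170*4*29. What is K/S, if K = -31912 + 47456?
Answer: -67/85 ≈ -0.78824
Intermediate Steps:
S = -19720 (S = -34*20*29 = -680*29 = -19720)
K = 15544
K/S = 15544/(-19720) = 15544*(-1/19720) = -67/85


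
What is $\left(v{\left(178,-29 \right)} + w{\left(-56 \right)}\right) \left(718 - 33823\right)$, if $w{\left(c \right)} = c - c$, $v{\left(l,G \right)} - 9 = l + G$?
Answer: $-5230590$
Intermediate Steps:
$v{\left(l,G \right)} = 9 + G + l$ ($v{\left(l,G \right)} = 9 + \left(l + G\right) = 9 + \left(G + l\right) = 9 + G + l$)
$w{\left(c \right)} = 0$
$\left(v{\left(178,-29 \right)} + w{\left(-56 \right)}\right) \left(718 - 33823\right) = \left(\left(9 - 29 + 178\right) + 0\right) \left(718 - 33823\right) = \left(158 + 0\right) \left(-33105\right) = 158 \left(-33105\right) = -5230590$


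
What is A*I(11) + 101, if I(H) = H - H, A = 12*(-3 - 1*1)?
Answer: 101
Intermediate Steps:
A = -48 (A = 12*(-3 - 1) = 12*(-4) = -48)
I(H) = 0
A*I(11) + 101 = -48*0 + 101 = 0 + 101 = 101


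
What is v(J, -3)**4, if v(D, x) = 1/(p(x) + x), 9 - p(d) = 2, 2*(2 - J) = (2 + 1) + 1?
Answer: 1/256 ≈ 0.0039063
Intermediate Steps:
J = 0 (J = 2 - ((2 + 1) + 1)/2 = 2 - (3 + 1)/2 = 2 - 1/2*4 = 2 - 2 = 0)
p(d) = 7 (p(d) = 9 - 1*2 = 9 - 2 = 7)
v(D, x) = 1/(7 + x)
v(J, -3)**4 = (1/(7 - 3))**4 = (1/4)**4 = 1/256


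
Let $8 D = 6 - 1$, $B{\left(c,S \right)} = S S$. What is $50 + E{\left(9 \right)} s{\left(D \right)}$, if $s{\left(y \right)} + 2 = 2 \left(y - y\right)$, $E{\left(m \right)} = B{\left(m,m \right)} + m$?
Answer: $-130$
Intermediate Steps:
$B{\left(c,S \right)} = S^{2}$
$D = \frac{5}{8}$ ($D = \frac{6 - 1}{8} = \frac{1}{8} \cdot 5 = \frac{5}{8} \approx 0.625$)
$E{\left(m \right)} = m + m^{2}$ ($E{\left(m \right)} = m^{2} + m = m + m^{2}$)
$s{\left(y \right)} = -2$ ($s{\left(y \right)} = -2 + 2 \left(y - y\right) = -2 + 2 \cdot 0 = -2 + 0 = -2$)
$50 + E{\left(9 \right)} s{\left(D \right)} = 50 + 9 \left(1 + 9\right) \left(-2\right) = 50 + 9 \cdot 10 \left(-2\right) = 50 + 90 \left(-2\right) = 50 - 180 = -130$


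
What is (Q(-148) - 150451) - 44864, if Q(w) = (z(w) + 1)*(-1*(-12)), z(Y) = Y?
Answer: -197079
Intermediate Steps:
Q(w) = 12 + 12*w (Q(w) = (w + 1)*(-1*(-12)) = (1 + w)*12 = 12 + 12*w)
(Q(-148) - 150451) - 44864 = ((12 + 12*(-148)) - 150451) - 44864 = ((12 - 1776) - 150451) - 44864 = (-1764 - 150451) - 44864 = -152215 - 44864 = -197079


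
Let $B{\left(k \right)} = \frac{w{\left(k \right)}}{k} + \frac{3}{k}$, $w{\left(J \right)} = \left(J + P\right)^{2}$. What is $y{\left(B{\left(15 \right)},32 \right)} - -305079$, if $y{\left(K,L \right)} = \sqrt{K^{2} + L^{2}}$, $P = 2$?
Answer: $305079 + \frac{4 \sqrt{19729}}{15} \approx 3.0512 \cdot 10^{5}$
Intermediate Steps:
$w{\left(J \right)} = \left(2 + J\right)^{2}$ ($w{\left(J \right)} = \left(J + 2\right)^{2} = \left(2 + J\right)^{2}$)
$B{\left(k \right)} = \frac{3}{k} + \frac{\left(2 + k\right)^{2}}{k}$ ($B{\left(k \right)} = \frac{\left(2 + k\right)^{2}}{k} + \frac{3}{k} = \frac{3}{k} + \frac{\left(2 + k\right)^{2}}{k}$)
$y{\left(B{\left(15 \right)},32 \right)} - -305079 = \sqrt{\left(\frac{3 + \left(2 + 15\right)^{2}}{15}\right)^{2} + 32^{2}} - -305079 = \sqrt{\left(\frac{3 + 17^{2}}{15}\right)^{2} + 1024} + 305079 = \sqrt{\left(\frac{3 + 289}{15}\right)^{2} + 1024} + 305079 = \sqrt{\left(\frac{1}{15} \cdot 292\right)^{2} + 1024} + 305079 = \sqrt{\left(\frac{292}{15}\right)^{2} + 1024} + 305079 = \sqrt{\frac{85264}{225} + 1024} + 305079 = \sqrt{\frac{315664}{225}} + 305079 = \frac{4 \sqrt{19729}}{15} + 305079 = 305079 + \frac{4 \sqrt{19729}}{15}$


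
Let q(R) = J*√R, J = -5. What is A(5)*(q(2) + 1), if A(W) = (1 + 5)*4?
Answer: 24 - 120*√2 ≈ -145.71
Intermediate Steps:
A(W) = 24 (A(W) = 6*4 = 24)
q(R) = -5*√R
A(5)*(q(2) + 1) = 24*(-5*√2 + 1) = 24*(1 - 5*√2) = 24 - 120*√2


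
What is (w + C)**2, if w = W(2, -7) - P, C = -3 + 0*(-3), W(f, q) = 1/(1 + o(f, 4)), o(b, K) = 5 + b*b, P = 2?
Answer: 2401/100 ≈ 24.010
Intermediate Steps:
o(b, K) = 5 + b**2
W(f, q) = 1/(6 + f**2) (W(f, q) = 1/(1 + (5 + f**2)) = 1/(6 + f**2))
C = -3 (C = -3 + 0 = -3)
w = -19/10 (w = 1/(6 + 2**2) - 1*2 = 1/(6 + 4) - 2 = 1/10 - 2 = -19/10 ≈ -1.9000)
(w + C)**2 = (-19/10 - 3)**2 = (-49/10)**2 = 2401/100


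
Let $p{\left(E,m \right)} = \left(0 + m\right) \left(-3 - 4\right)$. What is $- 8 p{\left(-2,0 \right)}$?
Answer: $0$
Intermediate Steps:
$p{\left(E,m \right)} = - 7 m$ ($p{\left(E,m \right)} = m \left(-7\right) = - 7 m$)
$- 8 p{\left(-2,0 \right)} = - 8 \left(\left(-7\right) 0\right) = \left(-8\right) 0 = 0$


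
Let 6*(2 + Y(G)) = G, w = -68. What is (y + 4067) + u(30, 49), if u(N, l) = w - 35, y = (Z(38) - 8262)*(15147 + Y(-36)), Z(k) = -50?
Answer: -125831404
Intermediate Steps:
Y(G) = -2 + G/6
y = -125835368 (y = (-50 - 8262)*(15147 + (-2 + (⅙)*(-36))) = -8312*(15147 + (-2 - 6)) = -8312*(15147 - 8) = -8312*15139 = -125835368)
u(N, l) = -103 (u(N, l) = -68 - 35 = -103)
(y + 4067) + u(30, 49) = (-125835368 + 4067) - 103 = -125831301 - 103 = -125831404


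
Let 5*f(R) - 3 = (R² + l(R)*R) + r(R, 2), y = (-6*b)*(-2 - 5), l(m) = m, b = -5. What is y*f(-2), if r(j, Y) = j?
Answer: -378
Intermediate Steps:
y = -210 (y = (-6*(-5))*(-2 - 5) = 30*(-7) = -210)
f(R) = ⅗ + R/5 + 2*R²/5 (f(R) = ⅗ + ((R² + R*R) + R)/5 = ⅗ + ((R² + R²) + R)/5 = ⅗ + (2*R² + R)/5 = ⅗ + (R + 2*R²)/5 = ⅗ + (R/5 + 2*R²/5) = ⅗ + R/5 + 2*R²/5)
y*f(-2) = -210*(⅗ + (⅕)*(-2) + (⅖)*(-2)²) = -210*(⅗ - ⅖ + (⅖)*4) = -210*(⅗ - ⅖ + 8/5) = -210*9/5 = -378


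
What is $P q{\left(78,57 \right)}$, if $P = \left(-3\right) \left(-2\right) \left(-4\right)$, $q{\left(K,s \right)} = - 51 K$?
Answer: $95472$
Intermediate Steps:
$P = -24$ ($P = 6 \left(-4\right) = -24$)
$P q{\left(78,57 \right)} = - 24 \left(\left(-51\right) 78\right) = \left(-24\right) \left(-3978\right) = 95472$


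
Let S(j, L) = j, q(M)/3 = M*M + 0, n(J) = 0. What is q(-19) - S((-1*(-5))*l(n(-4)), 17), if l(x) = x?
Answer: 1083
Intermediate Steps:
q(M) = 3*M² (q(M) = 3*(M*M + 0) = 3*(M² + 0) = 3*M²)
q(-19) - S((-1*(-5))*l(n(-4)), 17) = 3*(-19)² - (-1*(-5))*0 = 3*361 - 5*0 = 1083 - 1*0 = 1083 + 0 = 1083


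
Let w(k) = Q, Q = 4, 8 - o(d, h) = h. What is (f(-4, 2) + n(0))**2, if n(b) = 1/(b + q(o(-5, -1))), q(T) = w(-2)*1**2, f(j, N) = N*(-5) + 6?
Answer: 225/16 ≈ 14.063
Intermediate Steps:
o(d, h) = 8 - h
w(k) = 4
f(j, N) = 6 - 5*N (f(j, N) = -5*N + 6 = 6 - 5*N)
q(T) = 4 (q(T) = 4*1**2 = 4*1 = 4)
n(b) = 1/(4 + b) (n(b) = 1/(b + 4) = 1/(4 + b))
(f(-4, 2) + n(0))**2 = ((6 - 5*2) + 1/(4 + 0))**2 = ((6 - 10) + 1/4)**2 = (-4 + 1/4)**2 = (-15/4)**2 = 225/16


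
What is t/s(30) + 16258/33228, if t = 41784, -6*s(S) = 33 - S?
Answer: -1388390623/16614 ≈ -83568.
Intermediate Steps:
s(S) = -11/2 + S/6 (s(S) = -(33 - S)/6 = -11/2 + S/6)
t/s(30) + 16258/33228 = 41784/(-11/2 + (⅙)*30) + 16258/33228 = 41784/(-11/2 + 5) + 16258*(1/33228) = 41784/(-½) + 8129/16614 = 41784*(-2) + 8129/16614 = -83568 + 8129/16614 = -1388390623/16614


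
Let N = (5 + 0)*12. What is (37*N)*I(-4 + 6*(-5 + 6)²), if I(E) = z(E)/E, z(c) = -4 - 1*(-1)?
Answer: -3330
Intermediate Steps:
z(c) = -3 (z(c) = -4 + 1 = -3)
N = 60 (N = 5*12 = 60)
I(E) = -3/E
(37*N)*I(-4 + 6*(-5 + 6)²) = (37*60)*(-3/(-4 + 6*(-5 + 6)²)) = 2220*(-3/(-4 + 6*1²)) = 2220*(-3/(-4 + 6*1)) = 2220*(-3/(-4 + 6)) = 2220*(-3/2) = -3330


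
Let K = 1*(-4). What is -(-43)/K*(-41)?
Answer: 1763/4 ≈ 440.75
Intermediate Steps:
K = -4
-(-43)/K*(-41) = -(-43)/(-4)*(-41) = -(-43)*(-1)/4*(-41) = -1*43/4*(-41) = -43/4*(-41) = 1763/4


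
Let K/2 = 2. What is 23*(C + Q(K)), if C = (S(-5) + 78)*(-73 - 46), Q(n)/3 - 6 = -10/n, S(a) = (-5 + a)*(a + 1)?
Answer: -645449/2 ≈ -3.2272e+5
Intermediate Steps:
K = 4 (K = 2*2 = 4)
S(a) = (1 + a)*(-5 + a) (S(a) = (-5 + a)*(1 + a) = (1 + a)*(-5 + a))
Q(n) = 18 - 30/n (Q(n) = 18 + 3*(-10/n) = 18 - 30/n)
C = -14042 (C = ((-5 + (-5)**2 - 4*(-5)) + 78)*(-73 - 46) = ((-5 + 25 + 20) + 78)*(-119) = (40 + 78)*(-119) = 118*(-119) = -14042)
23*(C + Q(K)) = 23*(-14042 + (18 - 30/4)) = 23*(-14042 + (18 - 30*1/4)) = 23*(-14042 + (18 - 15/2)) = 23*(-14042 + 21/2) = 23*(-28063/2) = -645449/2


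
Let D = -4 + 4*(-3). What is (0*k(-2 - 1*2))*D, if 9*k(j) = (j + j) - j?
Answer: 0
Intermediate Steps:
k(j) = j/9 (k(j) = ((j + j) - j)/9 = (2*j - j)/9 = j/9)
D = -16 (D = -4 - 12 = -16)
(0*k(-2 - 1*2))*D = (0*((-2 - 1*2)/9))*(-16) = (0*((-2 - 2)/9))*(-16) = (0*((⅑)*(-4)))*(-16) = (0*(-4/9))*(-16) = 0*(-16) = 0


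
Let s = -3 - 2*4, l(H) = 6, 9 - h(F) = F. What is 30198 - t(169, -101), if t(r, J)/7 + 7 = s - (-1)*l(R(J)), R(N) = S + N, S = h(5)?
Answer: 30282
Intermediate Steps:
h(F) = 9 - F
S = 4 (S = 9 - 1*5 = 9 - 5 = 4)
R(N) = 4 + N
s = -11 (s = -3 - 8 = -11)
t(r, J) = -84 (t(r, J) = -49 + 7*(-11 - (-1)*6) = -49 + 7*(-11 - 1*(-6)) = -49 + 7*(-11 + 6) = -49 + 7*(-5) = -49 - 35 = -84)
30198 - t(169, -101) = 30198 - 1*(-84) = 30198 + 84 = 30282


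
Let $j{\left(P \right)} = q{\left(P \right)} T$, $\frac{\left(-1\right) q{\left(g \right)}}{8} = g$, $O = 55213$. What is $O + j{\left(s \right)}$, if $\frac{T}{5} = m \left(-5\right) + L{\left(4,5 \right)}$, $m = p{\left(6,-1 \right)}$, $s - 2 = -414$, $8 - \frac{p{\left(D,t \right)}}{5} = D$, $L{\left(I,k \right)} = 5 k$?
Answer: $-356787$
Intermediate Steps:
$p{\left(D,t \right)} = 40 - 5 D$
$s = -412$ ($s = 2 - 414 = -412$)
$q{\left(g \right)} = - 8 g$
$m = 10$ ($m = 40 - 30 = 10$)
$T = -125$ ($T = 5 \left(10 \left(-5\right) + 5 \cdot 5\right) = 5 \left(-50 + 25\right) = 5 \left(-25\right) = -125$)
$j{\left(P \right)} = 1000 P$ ($j{\left(P \right)} = - 8 P \left(-125\right) = 1000 P$)
$O + j{\left(s \right)} = 55213 + 1000 \left(-412\right) = 55213 - 412000 = -356787$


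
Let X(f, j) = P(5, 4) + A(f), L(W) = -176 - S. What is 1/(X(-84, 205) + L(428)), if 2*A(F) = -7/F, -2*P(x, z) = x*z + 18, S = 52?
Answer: -24/5927 ≈ -0.0040493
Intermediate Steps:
L(W) = -228 (L(W) = -176 - 1*52 = -176 - 52 = -228)
P(x, z) = -9 - x*z/2 (P(x, z) = -(x*z + 18)/2 = -(18 + x*z)/2 = -9 - x*z/2)
A(F) = -7/(2*F) (A(F) = (-7/F)/2 = -7/(2*F))
X(f, j) = -19 - 7/(2*f) (X(f, j) = (-9 - 1/2*5*4) - 7/(2*f) = (-9 - 10) - 7/(2*f) = -19 - 7/(2*f))
1/(X(-84, 205) + L(428)) = 1/((-19 - 7/2/(-84)) - 228) = 1/((-19 - 7/2*(-1/84)) - 228) = 1/((-19 + 1/24) - 228) = 1/(-455/24 - 228) = 1/(-5927/24) = -24/5927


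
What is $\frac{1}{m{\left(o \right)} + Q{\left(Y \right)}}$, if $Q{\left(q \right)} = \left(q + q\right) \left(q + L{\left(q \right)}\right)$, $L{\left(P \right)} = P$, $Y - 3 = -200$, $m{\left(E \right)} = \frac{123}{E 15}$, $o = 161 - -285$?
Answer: $\frac{2230}{346176321} \approx 6.4418 \cdot 10^{-6}$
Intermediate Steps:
$o = 446$ ($o = 161 + 285 = 446$)
$m{\left(E \right)} = \frac{41}{5 E}$ ($m{\left(E \right)} = \frac{123}{15 E} = 123 \frac{1}{15 E} = \frac{41}{5 E}$)
$Y = -197$ ($Y = 3 - 200 = -197$)
$Q{\left(q \right)} = 4 q^{2}$ ($Q{\left(q \right)} = \left(q + q\right) \left(q + q\right) = 2 q 2 q = 4 q^{2}$)
$\frac{1}{m{\left(o \right)} + Q{\left(Y \right)}} = \frac{1}{\frac{41}{5 \cdot 446} + 4 \left(-197\right)^{2}} = \frac{1}{\frac{41}{5} \cdot \frac{1}{446} + 4 \cdot 38809} = \frac{1}{\frac{41}{2230} + 155236} = \frac{1}{\frac{346176321}{2230}} = \frac{2230}{346176321}$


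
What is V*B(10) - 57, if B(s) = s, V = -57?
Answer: -627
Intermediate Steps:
V*B(10) - 57 = -57*10 - 57 = -570 - 57 = -627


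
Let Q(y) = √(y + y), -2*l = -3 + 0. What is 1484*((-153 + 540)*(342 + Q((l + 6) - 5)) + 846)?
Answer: 197668800 + 574308*√5 ≈ 1.9895e+8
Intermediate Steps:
l = 3/2 (l = -(-3 + 0)/2 = -½*(-3) = 3/2 ≈ 1.5000)
Q(y) = √2*√y (Q(y) = √(2*y) = √2*√y)
1484*((-153 + 540)*(342 + Q((l + 6) - 5)) + 846) = 1484*((-153 + 540)*(342 + √2*√((3/2 + 6) - 5)) + 846) = 1484*(387*(342 + √2*√(15/2 - 5)) + 846) = 1484*(387*(342 + √2*√(5/2)) + 846) = 1484*(387*(342 + √2*(√10/2)) + 846) = 1484*(387*(342 + √5) + 846) = 1484*((132354 + 387*√5) + 846) = 1484*(133200 + 387*√5) = 197668800 + 574308*√5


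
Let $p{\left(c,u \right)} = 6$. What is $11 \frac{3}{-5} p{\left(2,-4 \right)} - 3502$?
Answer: $- \frac{17708}{5} \approx -3541.6$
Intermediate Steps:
$11 \frac{3}{-5} p{\left(2,-4 \right)} - 3502 = 11 \frac{3}{-5} \cdot 6 - 3502 = 11 \cdot 3 \left(- \frac{1}{5}\right) 6 - 3502 = 11 \left(- \frac{3}{5}\right) 6 - 3502 = \left(- \frac{33}{5}\right) 6 - 3502 = - \frac{198}{5} - 3502 = - \frac{17708}{5}$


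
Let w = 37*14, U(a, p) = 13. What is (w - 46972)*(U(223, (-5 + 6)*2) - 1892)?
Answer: 87287066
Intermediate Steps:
w = 518
(w - 46972)*(U(223, (-5 + 6)*2) - 1892) = (518 - 46972)*(13 - 1892) = -46454*(-1879) = 87287066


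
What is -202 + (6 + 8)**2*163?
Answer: 31746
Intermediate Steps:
-202 + (6 + 8)**2*163 = -202 + 14**2*163 = -202 + 196*163 = -202 + 31948 = 31746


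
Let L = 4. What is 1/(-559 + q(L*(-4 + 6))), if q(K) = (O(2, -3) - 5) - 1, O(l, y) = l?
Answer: -1/563 ≈ -0.0017762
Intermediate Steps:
q(K) = -4 (q(K) = (2 - 5) - 1 = -3 - 1 = -4)
1/(-559 + q(L*(-4 + 6))) = 1/(-559 - 4) = 1/(-563) = -1/563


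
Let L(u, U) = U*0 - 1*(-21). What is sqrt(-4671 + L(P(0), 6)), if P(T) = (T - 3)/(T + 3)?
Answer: 5*I*sqrt(186) ≈ 68.191*I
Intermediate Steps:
P(T) = (-3 + T)/(3 + T)
L(u, U) = 21 (L(u, U) = 0 + 21 = 21)
sqrt(-4671 + L(P(0), 6)) = sqrt(-4671 + 21) = sqrt(-4650) = 5*I*sqrt(186)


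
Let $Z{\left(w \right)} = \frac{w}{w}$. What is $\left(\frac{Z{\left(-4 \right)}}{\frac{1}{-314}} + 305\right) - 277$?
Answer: $-286$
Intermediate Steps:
$Z{\left(w \right)} = 1$
$\left(\frac{Z{\left(-4 \right)}}{\frac{1}{-314}} + 305\right) - 277 = \left(1 \frac{1}{\frac{1}{-314}} + 305\right) - 277 = \left(1 \frac{1}{- \frac{1}{314}} + 305\right) - 277 = \left(1 \left(-314\right) + 305\right) - 277 = \left(-314 + 305\right) - 277 = -9 - 277 = -286$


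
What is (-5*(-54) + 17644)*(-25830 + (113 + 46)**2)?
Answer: -9834786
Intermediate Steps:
(-5*(-54) + 17644)*(-25830 + (113 + 46)**2) = (270 + 17644)*(-25830 + 159**2) = 17914*(-25830 + 25281) = 17914*(-549) = -9834786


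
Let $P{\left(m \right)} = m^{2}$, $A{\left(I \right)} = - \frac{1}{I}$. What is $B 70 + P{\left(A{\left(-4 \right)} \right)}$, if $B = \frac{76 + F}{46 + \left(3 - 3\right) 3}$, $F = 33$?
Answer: $\frac{61063}{368} \approx 165.93$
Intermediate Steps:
$B = \frac{109}{46}$ ($B = \frac{76 + 33}{46 + \left(3 - 3\right) 3} = \frac{109}{46 + 0 \cdot 3} = \frac{109}{46 + 0} = \frac{109}{46} \approx 2.3696$)
$B 70 + P{\left(A{\left(-4 \right)} \right)} = \frac{109}{46} \cdot 70 + \left(- \frac{1}{-4}\right)^{2} = \frac{3815}{23} + \left(\left(-1\right) \left(- \frac{1}{4}\right)\right)^{2} = \frac{3815}{23} + \left(\frac{1}{4}\right)^{2} = \frac{3815}{23} + \frac{1}{16} = \frac{61063}{368}$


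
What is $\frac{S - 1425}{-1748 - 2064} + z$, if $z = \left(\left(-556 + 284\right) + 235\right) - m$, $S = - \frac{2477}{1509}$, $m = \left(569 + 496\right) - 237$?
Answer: $- \frac{2486796809}{2876154} \approx -864.63$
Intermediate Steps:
$m = 828$ ($m = 1065 - 237 = 828$)
$S = - \frac{2477}{1509}$ ($S = \left(-2477\right) \frac{1}{1509} = - \frac{2477}{1509} \approx -1.6415$)
$z = -865$ ($z = \left(\left(-556 + 284\right) + 235\right) - 828 = \left(-272 + 235\right) - 828 = -37 - 828 = -865$)
$\frac{S - 1425}{-1748 - 2064} + z = \frac{- \frac{2477}{1509} - 1425}{-1748 - 2064} - 865 = - \frac{2152802}{1509 \left(-1748 - 2064\right)} - 865 = - \frac{2152802}{1509 \left(-3812\right)} - 865 = \left(- \frac{2152802}{1509}\right) \left(- \frac{1}{3812}\right) - 865 = \frac{1076401}{2876154} - 865 = - \frac{2486796809}{2876154}$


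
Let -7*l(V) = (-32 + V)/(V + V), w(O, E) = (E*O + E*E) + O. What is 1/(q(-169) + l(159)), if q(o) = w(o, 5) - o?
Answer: -2226/1825447 ≈ -0.0012194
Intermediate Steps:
w(O, E) = O + E² + E*O (w(O, E) = (E*O + E²) + O = (E² + E*O) + O = O + E² + E*O)
l(V) = -(-32 + V)/(14*V) (l(V) = -(-32 + V)/(7*(V + V)) = -(-32 + V)/(7*(2*V)) = -(-32 + V)*1/(2*V)/7 = -(-32 + V)/(14*V))
q(o) = 25 + 5*o (q(o) = (o + 5² + 5*o) - o = (o + 25 + 5*o) - o = (25 + 6*o) - o = 25 + 5*o)
1/(q(-169) + l(159)) = 1/((25 + 5*(-169)) + (1/14)*(32 - 1*159)/159) = 1/((25 - 845) + (1/14)*(1/159)*(32 - 159)) = 1/(-820 + (1/14)*(1/159)*(-127)) = 1/(-820 - 127/2226) = 1/(-1825447/2226) = -2226/1825447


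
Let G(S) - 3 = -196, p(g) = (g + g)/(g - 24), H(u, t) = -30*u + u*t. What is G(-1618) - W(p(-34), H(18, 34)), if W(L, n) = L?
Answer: -5631/29 ≈ -194.17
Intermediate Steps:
H(u, t) = -30*u + t*u
p(g) = 2*g/(-24 + g) (p(g) = (2*g)/(-24 + g) = 2*g/(-24 + g))
G(S) = -193 (G(S) = 3 - 196 = -193)
G(-1618) - W(p(-34), H(18, 34)) = -193 - 2*(-34)/(-24 - 34) = -193 - 2*(-34)/(-58) = -193 - 2*(-34)*(-1)/58 = -193 - 1*34/29 = -193 - 34/29 = -5631/29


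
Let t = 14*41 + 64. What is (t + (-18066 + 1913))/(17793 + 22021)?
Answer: -15515/39814 ≈ -0.38969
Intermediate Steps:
t = 638 (t = 574 + 64 = 638)
(t + (-18066 + 1913))/(17793 + 22021) = (638 + (-18066 + 1913))/(17793 + 22021) = (638 - 16153)/39814 = -15515*1/39814 = -15515/39814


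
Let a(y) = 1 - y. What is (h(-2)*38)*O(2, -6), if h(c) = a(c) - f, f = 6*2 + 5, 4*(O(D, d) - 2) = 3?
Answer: -1463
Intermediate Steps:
O(D, d) = 11/4 (O(D, d) = 2 + (¼)*3 = 2 + ¾ = 11/4)
f = 17 (f = 12 + 5 = 17)
h(c) = -16 - c (h(c) = (1 - c) - 1*17 = (1 - c) - 17 = -16 - c)
(h(-2)*38)*O(2, -6) = ((-16 - 1*(-2))*38)*(11/4) = ((-16 + 2)*38)*(11/4) = -14*38*(11/4) = -532*11/4 = -1463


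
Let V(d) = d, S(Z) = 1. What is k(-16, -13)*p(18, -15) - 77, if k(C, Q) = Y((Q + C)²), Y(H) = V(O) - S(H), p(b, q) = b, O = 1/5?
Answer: -457/5 ≈ -91.400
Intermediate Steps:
O = ⅕ ≈ 0.20000
Y(H) = -⅘ (Y(H) = ⅕ - 1*1 = ⅕ - 1 = -⅘)
k(C, Q) = -⅘
k(-16, -13)*p(18, -15) - 77 = -⅘*18 - 77 = -72/5 - 77 = -457/5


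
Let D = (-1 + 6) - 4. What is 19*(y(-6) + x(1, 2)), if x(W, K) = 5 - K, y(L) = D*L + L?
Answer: -171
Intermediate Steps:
D = 1 (D = 5 - 4 = 1)
y(L) = 2*L (y(L) = 1*L + L = L + L = 2*L)
19*(y(-6) + x(1, 2)) = 19*(2*(-6) + (5 - 1*2)) = 19*(-12 + (5 - 2)) = 19*(-12 + 3) = 19*(-9) = -171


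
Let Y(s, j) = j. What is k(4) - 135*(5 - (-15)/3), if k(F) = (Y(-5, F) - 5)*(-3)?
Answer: -1347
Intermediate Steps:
k(F) = 15 - 3*F (k(F) = (F - 5)*(-3) = (-5 + F)*(-3) = 15 - 3*F)
k(4) - 135*(5 - (-15)/3) = (15 - 3*4) - 135*(5 - (-15)/3) = (15 - 12) - 135*(5 - (-15)/3) = 3 - 135*(5 - 3*(-5/3)) = 3 - 135*(5 + 5) = 3 - 135*10 = 3 - 1350 = -1347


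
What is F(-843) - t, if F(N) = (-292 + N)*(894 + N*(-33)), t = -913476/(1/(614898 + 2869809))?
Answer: 3183163622277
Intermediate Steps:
t = -3183196211532 (t = -913476/(1/3484707) = -913476/1/3484707 = -913476*3484707 = -3183196211532)
F(N) = (-292 + N)*(894 - 33*N)
F(-843) - t = (-261048 - 33*(-843)² + 10530*(-843)) - 1*(-3183196211532) = (-261048 - 33*710649 - 8876790) + 3183196211532 = (-261048 - 23451417 - 8876790) + 3183196211532 = -32589255 + 3183196211532 = 3183163622277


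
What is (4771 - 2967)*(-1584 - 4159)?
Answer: -10360372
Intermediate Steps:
(4771 - 2967)*(-1584 - 4159) = 1804*(-5743) = -10360372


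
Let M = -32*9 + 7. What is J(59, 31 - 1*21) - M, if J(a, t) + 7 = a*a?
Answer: 3755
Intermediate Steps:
J(a, t) = -7 + a² (J(a, t) = -7 + a*a = -7 + a²)
M = -281 (M = -288 + 7 = -281)
J(59, 31 - 1*21) - M = (-7 + 59²) - 1*(-281) = (-7 + 3481) + 281 = 3474 + 281 = 3755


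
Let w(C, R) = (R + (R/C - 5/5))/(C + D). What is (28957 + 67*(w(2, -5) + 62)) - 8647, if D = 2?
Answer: 194573/8 ≈ 24322.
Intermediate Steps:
w(C, R) = (-1 + R + R/C)/(2 + C) (w(C, R) = (R + (R/C - 5/5))/(C + 2) = (R + (R/C - 5*1/5))/(2 + C) = (R + (R/C - 1))/(2 + C) = (R + (-1 + R/C))/(2 + C) = (-1 + R + R/C)/(2 + C))
(28957 + 67*(w(2, -5) + 62)) - 8647 = (28957 + 67*((-5 - 1*2 + 2*(-5))/(2*(2 + 2)) + 62)) - 8647 = (28957 + 67*((1/2)*(-5 - 2 - 10)/4 + 62)) - 8647 = (28957 + 67*((1/2)*(1/4)*(-17) + 62)) - 8647 = (28957 + 67*(-17/8 + 62)) - 8647 = (28957 + 67*(479/8)) - 8647 = (28957 + 32093/8) - 8647 = 263749/8 - 8647 = 194573/8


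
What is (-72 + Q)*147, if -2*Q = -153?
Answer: 1323/2 ≈ 661.50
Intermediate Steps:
Q = 153/2 (Q = -1/2*(-153) = 153/2 ≈ 76.500)
(-72 + Q)*147 = (-72 + 153/2)*147 = (9/2)*147 = 1323/2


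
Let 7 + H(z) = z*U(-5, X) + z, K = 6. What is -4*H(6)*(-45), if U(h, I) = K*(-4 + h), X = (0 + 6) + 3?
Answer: -58500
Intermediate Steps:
X = 9 (X = 6 + 3 = 9)
U(h, I) = -24 + 6*h (U(h, I) = 6*(-4 + h) = -24 + 6*h)
H(z) = -7 - 53*z (H(z) = -7 + (z*(-24 + 6*(-5)) + z) = -7 + (z*(-24 - 30) + z) = -7 + (z*(-54) + z) = -7 + (-54*z + z) = -7 - 53*z)
-4*H(6)*(-45) = -4*(-7 - 53*6)*(-45) = -4*(-7 - 318)*(-45) = -4*(-325)*(-45) = 1300*(-45) = -58500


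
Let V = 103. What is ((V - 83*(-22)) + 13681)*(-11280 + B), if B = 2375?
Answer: -139007050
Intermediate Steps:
((V - 83*(-22)) + 13681)*(-11280 + B) = ((103 - 83*(-22)) + 13681)*(-11280 + 2375) = ((103 + 1826) + 13681)*(-8905) = (1929 + 13681)*(-8905) = 15610*(-8905) = -139007050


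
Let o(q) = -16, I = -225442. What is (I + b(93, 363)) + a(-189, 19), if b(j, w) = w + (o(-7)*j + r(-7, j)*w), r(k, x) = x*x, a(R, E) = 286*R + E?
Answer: 2858985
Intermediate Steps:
a(R, E) = E + 286*R
r(k, x) = x²
b(j, w) = w - 16*j + w*j² (b(j, w) = w + (-16*j + j²*w) = w + (-16*j + w*j²) = w - 16*j + w*j²)
(I + b(93, 363)) + a(-189, 19) = (-225442 + (363 - 16*93 + 363*93²)) + (19 + 286*(-189)) = (-225442 + (363 - 1488 + 363*8649)) + (19 - 54054) = (-225442 + (363 - 1488 + 3139587)) - 54035 = (-225442 + 3138462) - 54035 = 2913020 - 54035 = 2858985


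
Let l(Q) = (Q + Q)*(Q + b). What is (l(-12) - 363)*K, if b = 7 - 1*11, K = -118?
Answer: -2478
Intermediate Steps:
b = -4 (b = 7 - 11 = -4)
l(Q) = 2*Q*(-4 + Q) (l(Q) = (Q + Q)*(Q - 4) = (2*Q)*(-4 + Q) = 2*Q*(-4 + Q))
(l(-12) - 363)*K = (2*(-12)*(-4 - 12) - 363)*(-118) = (2*(-12)*(-16) - 363)*(-118) = (384 - 363)*(-118) = 21*(-118) = -2478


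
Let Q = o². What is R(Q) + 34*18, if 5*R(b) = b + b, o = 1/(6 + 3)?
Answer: 247862/405 ≈ 612.00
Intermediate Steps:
o = ⅑ (o = 1/9 = ⅑ ≈ 0.11111)
Q = 1/81 (Q = (⅑)² = 1/81 ≈ 0.012346)
R(b) = 2*b/5 (R(b) = (b + b)/5 = (2*b)/5 = 2*b/5)
R(Q) + 34*18 = (⅖)*(1/81) + 34*18 = 2/405 + 612 = 247862/405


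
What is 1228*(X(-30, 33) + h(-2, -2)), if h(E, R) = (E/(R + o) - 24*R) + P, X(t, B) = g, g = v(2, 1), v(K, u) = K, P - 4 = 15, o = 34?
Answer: 338621/4 ≈ 84655.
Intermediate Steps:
P = 19 (P = 4 + 15 = 19)
g = 2
X(t, B) = 2
h(E, R) = 19 - 24*R + E/(34 + R) (h(E, R) = (E/(R + 34) - 24*R) + 19 = (E/(34 + R) - 24*R) + 19 = (-24*R + E/(34 + R)) + 19 = 19 - 24*R + E/(34 + R))
1228*(X(-30, 33) + h(-2, -2)) = 1228*(2 + (646 - 2 - 797*(-2) - 24*(-2)²)/(34 - 2)) = 1228*(2 + (646 - 2 + 1594 - 24*4)/32) = 1228*(2 + (646 - 2 + 1594 - 96)/32) = 1228*(2 + (1/32)*2142) = 1228*(2 + 1071/16) = 1228*(1103/16) = 338621/4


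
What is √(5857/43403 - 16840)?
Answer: I*√31723281476189/43403 ≈ 129.77*I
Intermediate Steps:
√(5857/43403 - 16840) = √(-730900663/43403) = I*√31723281476189/43403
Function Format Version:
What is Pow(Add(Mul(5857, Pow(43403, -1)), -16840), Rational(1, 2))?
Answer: Mul(Rational(1, 43403), I, Pow(31723281476189, Rational(1, 2))) ≈ Mul(129.77, I)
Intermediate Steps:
Pow(Add(Mul(5857, Pow(43403, -1)), -16840), Rational(1, 2)) = Pow(Add(Mul(5857, Rational(1, 43403)), -16840), Rational(1, 2)) = Pow(Add(Rational(5857, 43403), -16840), Rational(1, 2)) = Pow(Rational(-730900663, 43403), Rational(1, 2)) = Mul(Rational(1, 43403), I, Pow(31723281476189, Rational(1, 2)))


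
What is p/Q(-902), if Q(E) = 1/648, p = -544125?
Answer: -352593000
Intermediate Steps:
Q(E) = 1/648
p/Q(-902) = -544125/1/648 = -544125*648 = -352593000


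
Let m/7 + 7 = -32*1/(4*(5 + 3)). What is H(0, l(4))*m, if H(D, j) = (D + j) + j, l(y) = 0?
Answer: 0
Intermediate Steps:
H(D, j) = D + 2*j
m = -56 (m = -49 + 7*(-32*1/(4*(5 + 3))) = -49 + 7*(-32/(8*4)) = -49 + 7*(-32/32) = -49 + 7*(-32*1/32) = -49 + 7*(-1) = -49 - 7 = -56)
H(0, l(4))*m = (0 + 2*0)*(-56) = (0 + 0)*(-56) = 0*(-56) = 0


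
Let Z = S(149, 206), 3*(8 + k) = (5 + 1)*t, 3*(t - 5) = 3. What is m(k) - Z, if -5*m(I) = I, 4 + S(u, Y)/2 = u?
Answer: -1454/5 ≈ -290.80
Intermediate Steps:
t = 6 (t = 5 + (⅓)*3 = 5 + 1 = 6)
S(u, Y) = -8 + 2*u
k = 4 (k = -8 + ((5 + 1)*6)/3 = -8 + (6*6)/3 = -8 + (⅓)*36 = -8 + 12 = 4)
m(I) = -I/5
Z = 290 (Z = -8 + 2*149 = -8 + 298 = 290)
m(k) - Z = -⅕*4 - 1*290 = -⅘ - 290 = -1454/5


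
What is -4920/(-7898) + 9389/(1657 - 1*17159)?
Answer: 1057759/61217398 ≈ 0.017279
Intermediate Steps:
-4920/(-7898) + 9389/(1657 - 1*17159) = -4920*(-1/7898) + 9389/(1657 - 17159) = 2460/3949 + 9389/(-15502) = 2460/3949 + 9389*(-1/15502) = 2460/3949 - 9389/15502 = 1057759/61217398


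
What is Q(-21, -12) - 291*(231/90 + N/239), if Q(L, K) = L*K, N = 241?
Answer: -1884121/2390 ≈ -788.33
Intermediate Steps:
Q(L, K) = K*L
Q(-21, -12) - 291*(231/90 + N/239) = -12*(-21) - 291*(231/90 + 241/239) = 252 - 291*(231*(1/90) + 241*(1/239)) = 252 - 291*(77/30 + 241/239) = 252 - 291*25633/7170 = 252 - 2486401/2390 = -1884121/2390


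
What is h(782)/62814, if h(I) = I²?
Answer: 305762/31407 ≈ 9.7355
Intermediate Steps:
h(782)/62814 = 782²/62814 = 611524*(1/62814) = 305762/31407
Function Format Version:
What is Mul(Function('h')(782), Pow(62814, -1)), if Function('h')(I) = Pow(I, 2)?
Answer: Rational(305762, 31407) ≈ 9.7355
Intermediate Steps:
Mul(Function('h')(782), Pow(62814, -1)) = Mul(Pow(782, 2), Pow(62814, -1)) = Mul(611524, Rational(1, 62814)) = Rational(305762, 31407)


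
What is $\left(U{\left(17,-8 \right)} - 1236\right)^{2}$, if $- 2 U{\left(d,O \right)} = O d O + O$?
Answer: $3154176$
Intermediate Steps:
$U{\left(d,O \right)} = - \frac{O}{2} - \frac{d O^{2}}{2}$ ($U{\left(d,O \right)} = - \frac{O d O + O}{2} = - \frac{d O^{2} + O}{2} = - \frac{O + d O^{2}}{2} = - \frac{O}{2} - \frac{d O^{2}}{2}$)
$\left(U{\left(17,-8 \right)} - 1236\right)^{2} = \left(\left(- \frac{1}{2}\right) \left(-8\right) \left(1 - 136\right) - 1236\right)^{2} = \left(\left(- \frac{1}{2}\right) \left(-8\right) \left(-135\right) - 1236\right)^{2} = \left(-540 - 1236\right)^{2} = \left(-1776\right)^{2} = 3154176$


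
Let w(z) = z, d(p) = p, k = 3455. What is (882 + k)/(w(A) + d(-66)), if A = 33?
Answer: -4337/33 ≈ -131.42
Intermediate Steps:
(882 + k)/(w(A) + d(-66)) = (882 + 3455)/(33 - 66) = 4337/(-33) = 4337*(-1/33) = -4337/33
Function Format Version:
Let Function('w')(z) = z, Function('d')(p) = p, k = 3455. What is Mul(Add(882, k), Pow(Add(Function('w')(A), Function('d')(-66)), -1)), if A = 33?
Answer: Rational(-4337, 33) ≈ -131.42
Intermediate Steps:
Mul(Add(882, k), Pow(Add(Function('w')(A), Function('d')(-66)), -1)) = Mul(Add(882, 3455), Pow(Add(33, -66), -1)) = Mul(4337, Pow(-33, -1)) = Mul(4337, Rational(-1, 33)) = Rational(-4337, 33)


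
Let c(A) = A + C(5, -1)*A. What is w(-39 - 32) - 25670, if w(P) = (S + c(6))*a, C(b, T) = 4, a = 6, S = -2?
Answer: -25502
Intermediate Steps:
c(A) = 5*A (c(A) = A + 4*A = 5*A)
w(P) = 168 (w(P) = (-2 + 5*6)*6 = (-2 + 30)*6 = 28*6 = 168)
w(-39 - 32) - 25670 = 168 - 25670 = -25502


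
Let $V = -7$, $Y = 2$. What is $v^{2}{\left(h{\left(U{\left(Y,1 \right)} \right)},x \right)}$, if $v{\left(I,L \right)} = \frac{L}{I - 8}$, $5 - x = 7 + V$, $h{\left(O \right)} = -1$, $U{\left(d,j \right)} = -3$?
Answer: $\frac{25}{81} \approx 0.30864$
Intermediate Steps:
$x = 5$ ($x = 5 - \left(7 - 7\right) = 5 - 0 = 5 + 0 = 5$)
$v{\left(I,L \right)} = \frac{L}{-8 + I}$
$v^{2}{\left(h{\left(U{\left(Y,1 \right)} \right)},x \right)} = \left(\frac{5}{-8 - 1}\right)^{2} = \left(\frac{5}{-9}\right)^{2} = \left(5 \left(- \frac{1}{9}\right)\right)^{2} = \left(- \frac{5}{9}\right)^{2} = \frac{25}{81}$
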